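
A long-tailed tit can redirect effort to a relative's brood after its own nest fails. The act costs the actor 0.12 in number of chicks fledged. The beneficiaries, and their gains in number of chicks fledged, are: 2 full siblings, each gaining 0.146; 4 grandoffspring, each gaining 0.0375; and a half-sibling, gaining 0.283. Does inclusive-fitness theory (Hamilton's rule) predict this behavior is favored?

Yes

Hamilton's rule: the trait is favored when the sum of r·B over every recipient exceeds the actor's cost C.
r to a full sibling = 1/2 (full sibs share both parents — two paths of length 2: r = 2·(1/2)^2 = 1/2).
r to a grandoffspring = 1/4 (two parent–offspring links: r = (1/2)^2 = 1/4).
r to a half-sibling = 1/4 (half-sibs share one parent — one path of length 2: r = (1/2)^2 = 1/4).
Summing one r·B term per recipient: 2·0.5·0.146 + 4·0.25·0.0375 + 1·0.25·0.283 = 0.25425.
0.25425 > 0.12: the indirect benefit exceeds the cost.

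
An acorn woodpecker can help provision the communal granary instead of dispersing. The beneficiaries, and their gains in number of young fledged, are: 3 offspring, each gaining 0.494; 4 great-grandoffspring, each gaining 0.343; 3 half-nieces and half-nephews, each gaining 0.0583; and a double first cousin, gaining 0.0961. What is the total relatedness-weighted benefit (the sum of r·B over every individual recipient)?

0.9583875

r to an offspring = 0.5 (one parent–offspring link: r = (1/2)^1 = 1/2).
r to a great-grandoffspring = 0.125 (three parent–offspring links: r = (1/2)^3 = 1/8).
r to a half-niece or half-nephew = 1/8 (half-aunt/uncle↔niece/nephew: one path of length 3: r = (1/2)^3 = 1/8).
r to a double first cousin = 1/4 (double first cousins share both grandparent pairs — four paths of length 4: r = 4·(1/2)^4 = 1/4).
Summing one r·B term per recipient: 3·0.5·0.494 + 4·0.125·0.343 + 3·0.125·0.0583 + 1·0.25·0.0961 = 0.9583875.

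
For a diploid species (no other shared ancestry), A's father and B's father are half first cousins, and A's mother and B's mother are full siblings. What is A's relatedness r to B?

Wright's path rule: contributions from independent ancestry routes add.
A and B are related in two ways: half second cousins through their fathers (r = 1/64) and first cousins through their mothers (r = 1/8).
r = 1/64 + 1/8 = 9/64 = 0.140625.

0.140625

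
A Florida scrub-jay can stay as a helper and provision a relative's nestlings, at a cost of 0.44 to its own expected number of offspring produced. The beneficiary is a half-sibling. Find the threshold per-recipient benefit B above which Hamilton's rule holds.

1.76

r to a half-sibling = 1/4 (half-sibs share one parent — one path of length 2: r = (1/2)^2 = 1/4).
Hamilton's rule with n recipients of equal r: n·r·B > C, so B > C/(n·r) = 0.44/(1·0.25) = 1.76.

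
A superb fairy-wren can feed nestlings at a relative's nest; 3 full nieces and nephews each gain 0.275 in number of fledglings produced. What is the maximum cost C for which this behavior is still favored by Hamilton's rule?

r to a full niece or nephew = 0.25 (full aunt/uncle↔niece/nephew: two paths of length 3 through the shared grandparent pair: r = 2·(1/2)^3 = 1/4).
Hamilton's rule: n·r·B > C, so the trait is favored while C < n·r·B = 3·0.25·0.275 = 0.20625.

0.20625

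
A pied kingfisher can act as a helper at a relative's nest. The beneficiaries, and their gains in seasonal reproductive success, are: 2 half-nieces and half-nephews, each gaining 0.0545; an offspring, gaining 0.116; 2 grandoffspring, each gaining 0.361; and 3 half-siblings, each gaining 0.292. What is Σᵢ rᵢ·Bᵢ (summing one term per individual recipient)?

r to a half-niece or half-nephew = 1/8 (half-aunt/uncle↔niece/nephew: one path of length 3: r = (1/2)^3 = 1/8).
r to an offspring = 1/2 (one parent–offspring link: r = (1/2)^1 = 1/2).
r to a grandoffspring = 1/4 (two parent–offspring links: r = (1/2)^2 = 1/4).
r to a half-sibling = 0.25 (half-sibs share one parent — one path of length 2: r = (1/2)^2 = 1/4).
Summing one r·B term per recipient: 2·0.125·0.0545 + 1·0.5·0.116 + 2·0.25·0.361 + 3·0.25·0.292 = 0.471125.

0.471125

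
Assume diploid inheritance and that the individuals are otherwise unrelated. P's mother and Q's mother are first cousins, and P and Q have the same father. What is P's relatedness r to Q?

0.28125

Relatedness sums over independent paths through distinct common ancestors.
P and Q are related in two ways: second cousins through their mothers (r = 1/32) and half-sibs through their shared father (r = 1/4).
r = 1/32 + 1/4 = 9/32 = 0.28125.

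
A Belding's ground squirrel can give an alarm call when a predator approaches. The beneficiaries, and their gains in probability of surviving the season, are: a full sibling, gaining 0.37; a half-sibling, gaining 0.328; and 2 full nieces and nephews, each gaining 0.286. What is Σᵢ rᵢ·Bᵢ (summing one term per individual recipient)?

r to a full sibling = 1/2 (full sibs share both parents — two paths of length 2: r = 2·(1/2)^2 = 1/2).
r to a half-sibling = 0.25 (half-sibs share one parent — one path of length 2: r = (1/2)^2 = 1/4).
r to a full niece or nephew = 1/4 (full aunt/uncle↔niece/nephew: two paths of length 3 through the shared grandparent pair: r = 2·(1/2)^3 = 1/4).
Summing one r·B term per recipient: 1·0.5·0.37 + 1·0.25·0.328 + 2·0.25·0.286 = 0.41.

0.41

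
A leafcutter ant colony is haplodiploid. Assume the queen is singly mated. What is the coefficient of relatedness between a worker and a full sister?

0.75

Haplodiploid full sisters inherit their father's entire haploid genome identically (contributing 1/2) and on average half of their mother's contribution (1/2 · 1/2 = 1/4); r = 1/2 + 1/4 = 3/4.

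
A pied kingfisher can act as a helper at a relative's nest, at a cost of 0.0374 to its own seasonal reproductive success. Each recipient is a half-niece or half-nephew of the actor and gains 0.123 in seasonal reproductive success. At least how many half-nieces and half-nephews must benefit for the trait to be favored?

3

r to a half-niece or half-nephew = 1/8 (half-aunt/uncle↔niece/nephew: one path of length 3: r = (1/2)^3 = 1/8).
Hamilton's rule: n·r·B > C  ⇒  n > C/(r·B) = 0.0374/(0.125·0.123) = 2.433.
The smallest integer exceeding 2.433 is 3.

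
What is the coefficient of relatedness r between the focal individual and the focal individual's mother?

Each parent–offspring link contributes a factor of 1/2, and independent paths through distinct common ancestors add.
One parent–offspring link: r = (1/2)^1 = 1/2.

0.5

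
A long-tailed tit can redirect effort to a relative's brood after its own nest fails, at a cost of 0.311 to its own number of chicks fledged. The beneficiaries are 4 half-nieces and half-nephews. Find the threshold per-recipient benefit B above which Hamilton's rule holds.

r to a half-niece or half-nephew = 0.125 (half-aunt/uncle↔niece/nephew: one path of length 3: r = (1/2)^3 = 1/8).
Hamilton's rule with n recipients of equal r: n·r·B > C, so B > C/(n·r) = 0.311/(4·0.125) = 0.622.

0.622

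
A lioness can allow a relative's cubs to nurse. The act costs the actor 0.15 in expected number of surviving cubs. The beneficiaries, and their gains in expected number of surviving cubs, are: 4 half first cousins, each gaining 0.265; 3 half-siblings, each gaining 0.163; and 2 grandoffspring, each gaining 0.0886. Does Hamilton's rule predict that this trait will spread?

Hamilton's rule: the trait is favored when the sum of r·B over every recipient exceeds the actor's cost C.
r to a half first cousin = 0.0625 (half first cousins share one grandparent — one path of length 4: r = (1/2)^4 = 1/16).
r to a half-sibling = 1/4 (half-sibs share one parent — one path of length 2: r = (1/2)^2 = 1/4).
r to a grandoffspring = 1/4 (two parent–offspring links: r = (1/2)^2 = 1/4).
Summing one r·B term per recipient: 4·0.0625·0.265 + 3·0.25·0.163 + 2·0.25·0.0886 = 0.2328.
0.2328 > 0.15: the indirect benefit exceeds the cost.

Yes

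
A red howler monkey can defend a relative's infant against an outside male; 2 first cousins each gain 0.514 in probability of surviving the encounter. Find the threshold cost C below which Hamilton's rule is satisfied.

0.1285

r to a first cousin = 1/8 (first cousins share one grandparent pair — two paths of length 4: r = 2·(1/2)^4 = 1/8).
Hamilton's rule: n·r·B > C, so the trait is favored while C < n·r·B = 2·0.125·0.514 = 0.1285.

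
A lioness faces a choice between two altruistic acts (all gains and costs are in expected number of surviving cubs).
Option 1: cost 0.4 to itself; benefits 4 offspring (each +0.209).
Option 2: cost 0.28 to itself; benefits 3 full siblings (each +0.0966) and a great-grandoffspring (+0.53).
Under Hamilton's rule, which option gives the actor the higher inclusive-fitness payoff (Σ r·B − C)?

Option 1: r to an offspring = 0.5.
Option 1: Σ r·B − C = (4·0.5·0.209) − 0.4 = 0.018.
Option 2: r to a full sibling = 0.5.
Option 2: r to a great-grandoffspring = 0.125.
Option 2: Σ r·B − C = (3·0.5·0.0966 + 1·0.125·0.53) − 0.28 = -0.06885.
Option 1 has the higher net inclusive-fitness payoff.

Option 1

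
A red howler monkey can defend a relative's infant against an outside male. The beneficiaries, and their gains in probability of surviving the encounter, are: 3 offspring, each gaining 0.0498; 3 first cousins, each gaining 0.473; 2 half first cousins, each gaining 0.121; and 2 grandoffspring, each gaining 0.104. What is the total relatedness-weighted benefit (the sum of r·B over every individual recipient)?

0.3192

r to an offspring = 0.5 (one parent–offspring link: r = (1/2)^1 = 1/2).
r to a first cousin = 1/8 (first cousins share one grandparent pair — two paths of length 4: r = 2·(1/2)^4 = 1/8).
r to a half first cousin = 0.0625 (half first cousins share one grandparent — one path of length 4: r = (1/2)^4 = 1/16).
r to a grandoffspring = 0.25 (two parent–offspring links: r = (1/2)^2 = 1/4).
Summing one r·B term per recipient: 3·0.5·0.0498 + 3·0.125·0.473 + 2·0.0625·0.121 + 2·0.25·0.104 = 0.3192.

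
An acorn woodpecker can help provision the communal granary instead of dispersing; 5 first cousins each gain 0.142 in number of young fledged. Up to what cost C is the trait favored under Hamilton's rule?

0.08875

r to a first cousin = 0.125 (first cousins share one grandparent pair — two paths of length 4: r = 2·(1/2)^4 = 1/8).
Hamilton's rule: n·r·B > C, so the trait is favored while C < n·r·B = 5·0.125·0.142 = 0.08875.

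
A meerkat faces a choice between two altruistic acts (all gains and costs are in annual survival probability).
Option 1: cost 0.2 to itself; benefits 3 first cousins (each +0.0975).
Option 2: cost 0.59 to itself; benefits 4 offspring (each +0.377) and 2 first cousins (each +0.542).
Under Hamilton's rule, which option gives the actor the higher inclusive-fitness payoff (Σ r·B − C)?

Option 2

Option 1: r to a first cousin = 0.125.
Option 1: Σ r·B − C = (3·0.125·0.0975) − 0.2 = -0.1634375.
Option 2: r to an offspring = 0.5.
Option 2: r to a first cousin = 0.125.
Option 2: Σ r·B − C = (4·0.5·0.377 + 2·0.125·0.542) − 0.59 = 0.2995.
Option 2 has the higher net inclusive-fitness payoff.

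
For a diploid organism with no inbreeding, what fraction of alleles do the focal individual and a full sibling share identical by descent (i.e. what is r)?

Full sibs share both parents — two paths of length 2: r = 2·(1/2)^2 = 1/2.

0.5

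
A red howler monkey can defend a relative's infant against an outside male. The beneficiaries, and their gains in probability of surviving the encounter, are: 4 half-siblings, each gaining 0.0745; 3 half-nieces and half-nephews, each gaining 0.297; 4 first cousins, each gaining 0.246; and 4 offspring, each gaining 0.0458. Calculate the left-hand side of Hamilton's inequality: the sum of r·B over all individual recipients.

0.400475

r to a half-sibling = 1/4 (half-sibs share one parent — one path of length 2: r = (1/2)^2 = 1/4).
r to a half-niece or half-nephew = 0.125 (half-aunt/uncle↔niece/nephew: one path of length 3: r = (1/2)^3 = 1/8).
r to a first cousin = 0.125 (first cousins share one grandparent pair — two paths of length 4: r = 2·(1/2)^4 = 1/8).
r to an offspring = 1/2 (one parent–offspring link: r = (1/2)^1 = 1/2).
Summing one r·B term per recipient: 4·0.25·0.0745 + 3·0.125·0.297 + 4·0.125·0.246 + 4·0.5·0.0458 = 0.400475.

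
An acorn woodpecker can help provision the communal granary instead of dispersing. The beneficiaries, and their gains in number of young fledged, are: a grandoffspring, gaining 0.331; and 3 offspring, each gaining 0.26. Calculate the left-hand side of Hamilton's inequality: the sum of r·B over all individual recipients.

r to a grandoffspring = 1/4 (two parent–offspring links: r = (1/2)^2 = 1/4).
r to an offspring = 1/2 (one parent–offspring link: r = (1/2)^1 = 1/2).
Summing one r·B term per recipient: 1·0.25·0.331 + 3·0.5·0.26 = 0.47275.

0.47275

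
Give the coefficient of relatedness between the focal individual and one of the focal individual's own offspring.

0.5

Each parent–offspring link contributes a factor of 1/2, and independent paths through distinct common ancestors add.
One parent–offspring link: r = (1/2)^1 = 1/2.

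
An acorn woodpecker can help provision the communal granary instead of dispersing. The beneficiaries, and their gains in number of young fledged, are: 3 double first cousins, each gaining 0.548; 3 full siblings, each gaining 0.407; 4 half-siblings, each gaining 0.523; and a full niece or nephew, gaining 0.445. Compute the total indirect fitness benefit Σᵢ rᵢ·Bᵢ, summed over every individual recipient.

r to a double first cousin = 0.25 (double first cousins share both grandparent pairs — four paths of length 4: r = 4·(1/2)^4 = 1/4).
r to a full sibling = 0.5 (full sibs share both parents — two paths of length 2: r = 2·(1/2)^2 = 1/2).
r to a half-sibling = 1/4 (half-sibs share one parent — one path of length 2: r = (1/2)^2 = 1/4).
r to a full niece or nephew = 0.25 (full aunt/uncle↔niece/nephew: two paths of length 3 through the shared grandparent pair: r = 2·(1/2)^3 = 1/4).
Summing one r·B term per recipient: 3·0.25·0.548 + 3·0.5·0.407 + 4·0.25·0.523 + 1·0.25·0.445 = 1.65575.

1.65575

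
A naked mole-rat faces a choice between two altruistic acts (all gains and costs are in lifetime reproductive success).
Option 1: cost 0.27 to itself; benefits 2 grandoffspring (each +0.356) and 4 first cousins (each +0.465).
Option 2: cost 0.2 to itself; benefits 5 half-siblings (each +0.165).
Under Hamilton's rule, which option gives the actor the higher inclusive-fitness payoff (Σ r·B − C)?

Option 1: r to a grandoffspring = 0.25.
Option 1: r to a first cousin = 0.125.
Option 1: Σ r·B − C = (2·0.25·0.356 + 4·0.125·0.465) − 0.27 = 0.1405.
Option 2: r to a half-sibling = 0.25.
Option 2: Σ r·B − C = (5·0.25·0.165) − 0.2 = 0.00625.
Option 1 has the higher net inclusive-fitness payoff.

Option 1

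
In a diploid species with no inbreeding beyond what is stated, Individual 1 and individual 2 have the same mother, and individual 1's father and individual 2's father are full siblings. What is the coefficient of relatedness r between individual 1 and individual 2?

Relatedness sums over independent paths through distinct common ancestors.
Individual 1 and individual 2 are related in two ways: half-sibs through their shared mother (r = 1/4) and first cousins through their fathers (r = 1/8).
r = 1/4 + 1/8 = 3/8 = 0.375.

0.375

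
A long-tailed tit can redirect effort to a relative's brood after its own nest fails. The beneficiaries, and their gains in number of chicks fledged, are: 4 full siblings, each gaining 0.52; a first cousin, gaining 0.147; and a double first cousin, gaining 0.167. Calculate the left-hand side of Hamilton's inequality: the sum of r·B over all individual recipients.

1.100125

r to a full sibling = 1/2 (full sibs share both parents — two paths of length 2: r = 2·(1/2)^2 = 1/2).
r to a first cousin = 1/8 (first cousins share one grandparent pair — two paths of length 4: r = 2·(1/2)^4 = 1/8).
r to a double first cousin = 0.25 (double first cousins share both grandparent pairs — four paths of length 4: r = 4·(1/2)^4 = 1/4).
Summing one r·B term per recipient: 4·0.5·0.52 + 1·0.125·0.147 + 1·0.25·0.167 = 1.100125.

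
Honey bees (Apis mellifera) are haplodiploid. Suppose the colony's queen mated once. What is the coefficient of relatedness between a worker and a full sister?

Haplodiploid full sisters inherit their father's entire haploid genome identically (contributing 1/2) and on average half of their mother's contribution (1/2 · 1/2 = 1/4); r = 1/2 + 1/4 = 3/4.

0.75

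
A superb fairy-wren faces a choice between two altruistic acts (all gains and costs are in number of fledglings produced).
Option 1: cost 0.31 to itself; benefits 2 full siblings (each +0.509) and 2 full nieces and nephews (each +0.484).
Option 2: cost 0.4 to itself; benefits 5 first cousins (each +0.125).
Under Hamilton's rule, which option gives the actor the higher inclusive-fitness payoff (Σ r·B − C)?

Option 1: r to a full sibling = 0.5.
Option 1: r to a full niece or nephew = 0.25.
Option 1: Σ r·B − C = (2·0.5·0.509 + 2·0.25·0.484) − 0.31 = 0.441.
Option 2: r to a first cousin = 0.125.
Option 2: Σ r·B − C = (5·0.125·0.125) − 0.4 = -0.321875.
Option 1 has the higher net inclusive-fitness payoff.

Option 1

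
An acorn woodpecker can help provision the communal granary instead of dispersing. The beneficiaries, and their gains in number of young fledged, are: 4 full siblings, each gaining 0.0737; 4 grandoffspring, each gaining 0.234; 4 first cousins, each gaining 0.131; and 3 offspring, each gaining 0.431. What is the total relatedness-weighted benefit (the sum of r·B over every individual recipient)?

r to a full sibling = 0.5 (full sibs share both parents — two paths of length 2: r = 2·(1/2)^2 = 1/2).
r to a grandoffspring = 0.25 (two parent–offspring links: r = (1/2)^2 = 1/4).
r to a first cousin = 1/8 (first cousins share one grandparent pair — two paths of length 4: r = 2·(1/2)^4 = 1/8).
r to an offspring = 1/2 (one parent–offspring link: r = (1/2)^1 = 1/2).
Summing one r·B term per recipient: 4·0.5·0.0737 + 4·0.25·0.234 + 4·0.125·0.131 + 3·0.5·0.431 = 1.0934.

1.0934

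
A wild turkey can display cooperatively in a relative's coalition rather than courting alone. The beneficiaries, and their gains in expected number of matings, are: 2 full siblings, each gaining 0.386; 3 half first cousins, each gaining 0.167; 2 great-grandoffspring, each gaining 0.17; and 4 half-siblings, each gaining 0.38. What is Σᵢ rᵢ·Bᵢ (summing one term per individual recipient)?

r to a full sibling = 1/2 (full sibs share both parents — two paths of length 2: r = 2·(1/2)^2 = 1/2).
r to a half first cousin = 0.0625 (half first cousins share one grandparent — one path of length 4: r = (1/2)^4 = 1/16).
r to a great-grandoffspring = 1/8 (three parent–offspring links: r = (1/2)^3 = 1/8).
r to a half-sibling = 1/4 (half-sibs share one parent — one path of length 2: r = (1/2)^2 = 1/4).
Summing one r·B term per recipient: 2·0.5·0.386 + 3·0.0625·0.167 + 2·0.125·0.17 + 4·0.25·0.38 = 0.8398125.

0.8398125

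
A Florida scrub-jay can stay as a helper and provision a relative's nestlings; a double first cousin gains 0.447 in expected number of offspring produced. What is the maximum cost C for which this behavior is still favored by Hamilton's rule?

r to a double first cousin = 0.25 (double first cousins share both grandparent pairs — four paths of length 4: r = 4·(1/2)^4 = 1/4).
Hamilton's rule: n·r·B > C, so the trait is favored while C < n·r·B = 1·0.25·0.447 = 0.11175.

0.11175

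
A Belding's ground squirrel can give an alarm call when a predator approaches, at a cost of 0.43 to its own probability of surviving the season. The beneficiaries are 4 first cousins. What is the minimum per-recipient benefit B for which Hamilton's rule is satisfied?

r to a first cousin = 0.125 (first cousins share one grandparent pair — two paths of length 4: r = 2·(1/2)^4 = 1/8).
Hamilton's rule with n recipients of equal r: n·r·B > C, so B > C/(n·r) = 0.43/(4·0.125) = 0.86.

0.86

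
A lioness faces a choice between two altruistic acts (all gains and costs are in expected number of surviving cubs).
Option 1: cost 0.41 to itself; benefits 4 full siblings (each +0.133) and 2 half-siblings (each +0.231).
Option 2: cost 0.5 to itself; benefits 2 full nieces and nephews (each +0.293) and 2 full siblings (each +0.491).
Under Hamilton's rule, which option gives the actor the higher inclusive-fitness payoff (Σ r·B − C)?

Option 2

Option 1: r to a full sibling = 0.5.
Option 1: r to a half-sibling = 0.25.
Option 1: Σ r·B − C = (4·0.5·0.133 + 2·0.25·0.231) − 0.41 = -0.0285.
Option 2: r to a full niece or nephew = 0.25.
Option 2: r to a full sibling = 0.5.
Option 2: Σ r·B − C = (2·0.25·0.293 + 2·0.5·0.491) − 0.5 = 0.1375.
Option 2 has the higher net inclusive-fitness payoff.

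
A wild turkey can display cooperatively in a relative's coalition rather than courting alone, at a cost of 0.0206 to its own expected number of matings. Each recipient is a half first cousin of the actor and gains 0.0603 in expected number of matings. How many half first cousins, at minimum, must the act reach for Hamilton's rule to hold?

r to a half first cousin = 1/16 (half first cousins share one grandparent — one path of length 4: r = (1/2)^4 = 1/16).
Hamilton's rule: n·r·B > C  ⇒  n > C/(r·B) = 0.0206/(0.0625·0.0603) = 5.466.
The smallest integer exceeding 5.466 is 6.

6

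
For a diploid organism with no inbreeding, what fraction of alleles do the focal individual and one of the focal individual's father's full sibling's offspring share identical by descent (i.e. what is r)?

0.125

Each parent–offspring link contributes a factor of 1/2, and independent paths through distinct common ancestors add.
First cousins share one grandparent pair — two paths of length 4: r = 2·(1/2)^4 = 1/8.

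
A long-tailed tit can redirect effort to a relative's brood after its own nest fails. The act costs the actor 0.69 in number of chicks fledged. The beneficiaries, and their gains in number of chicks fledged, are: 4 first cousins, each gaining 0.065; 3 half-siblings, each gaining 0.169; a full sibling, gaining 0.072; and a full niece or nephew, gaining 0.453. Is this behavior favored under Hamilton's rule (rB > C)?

Hamilton's rule: the trait is favored when the sum of r·B over every recipient exceeds the actor's cost C.
r to a first cousin = 1/8 (first cousins share one grandparent pair — two paths of length 4: r = 2·(1/2)^4 = 1/8).
r to a half-sibling = 1/4 (half-sibs share one parent — one path of length 2: r = (1/2)^2 = 1/4).
r to a full sibling = 0.5 (full sibs share both parents — two paths of length 2: r = 2·(1/2)^2 = 1/2).
r to a full niece or nephew = 1/4 (full aunt/uncle↔niece/nephew: two paths of length 3 through the shared grandparent pair: r = 2·(1/2)^3 = 1/4).
Summing one r·B term per recipient: 4·0.125·0.065 + 3·0.25·0.169 + 1·0.5·0.072 + 1·0.25·0.453 = 0.3085.
0.3085 < 0.69: the indirect benefit is less than the cost.

No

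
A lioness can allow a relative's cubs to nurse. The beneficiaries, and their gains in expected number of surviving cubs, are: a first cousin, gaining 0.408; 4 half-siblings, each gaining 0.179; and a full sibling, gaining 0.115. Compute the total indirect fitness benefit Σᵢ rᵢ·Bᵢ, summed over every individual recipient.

0.2875

r to a first cousin = 1/8 (first cousins share one grandparent pair — two paths of length 4: r = 2·(1/2)^4 = 1/8).
r to a half-sibling = 0.25 (half-sibs share one parent — one path of length 2: r = (1/2)^2 = 1/4).
r to a full sibling = 1/2 (full sibs share both parents — two paths of length 2: r = 2·(1/2)^2 = 1/2).
Summing one r·B term per recipient: 1·0.125·0.408 + 4·0.25·0.179 + 1·0.5·0.115 = 0.2875.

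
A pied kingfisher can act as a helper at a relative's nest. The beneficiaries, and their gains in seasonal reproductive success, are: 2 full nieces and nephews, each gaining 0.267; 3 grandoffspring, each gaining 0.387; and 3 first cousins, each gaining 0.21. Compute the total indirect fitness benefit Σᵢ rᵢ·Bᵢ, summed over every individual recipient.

r to a full niece or nephew = 1/4 (full aunt/uncle↔niece/nephew: two paths of length 3 through the shared grandparent pair: r = 2·(1/2)^3 = 1/4).
r to a grandoffspring = 1/4 (two parent–offspring links: r = (1/2)^2 = 1/4).
r to a first cousin = 0.125 (first cousins share one grandparent pair — two paths of length 4: r = 2·(1/2)^4 = 1/8).
Summing one r·B term per recipient: 2·0.25·0.267 + 3·0.25·0.387 + 3·0.125·0.21 = 0.5025.

0.5025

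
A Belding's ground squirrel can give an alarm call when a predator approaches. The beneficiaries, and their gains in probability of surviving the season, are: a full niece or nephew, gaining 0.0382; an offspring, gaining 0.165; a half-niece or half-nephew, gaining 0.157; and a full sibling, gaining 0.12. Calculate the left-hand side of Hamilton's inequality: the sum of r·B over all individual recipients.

r to a full niece or nephew = 0.25 (full aunt/uncle↔niece/nephew: two paths of length 3 through the shared grandparent pair: r = 2·(1/2)^3 = 1/4).
r to an offspring = 1/2 (one parent–offspring link: r = (1/2)^1 = 1/2).
r to a half-niece or half-nephew = 0.125 (half-aunt/uncle↔niece/nephew: one path of length 3: r = (1/2)^3 = 1/8).
r to a full sibling = 0.5 (full sibs share both parents — two paths of length 2: r = 2·(1/2)^2 = 1/2).
Summing one r·B term per recipient: 1·0.25·0.0382 + 1·0.5·0.165 + 1·0.125·0.157 + 1·0.5·0.12 = 0.171675.

0.171675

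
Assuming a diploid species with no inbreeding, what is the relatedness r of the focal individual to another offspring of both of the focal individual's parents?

Each parent–offspring link contributes a factor of 1/2, and independent paths through distinct common ancestors add.
Full sibs share both parents — two paths of length 2: r = 2·(1/2)^2 = 1/2.

0.5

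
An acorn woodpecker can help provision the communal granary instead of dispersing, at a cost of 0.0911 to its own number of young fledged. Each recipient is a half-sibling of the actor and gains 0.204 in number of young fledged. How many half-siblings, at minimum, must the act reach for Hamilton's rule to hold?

2

r to a half-sibling = 1/4 (half-sibs share one parent — one path of length 2: r = (1/2)^2 = 1/4).
Hamilton's rule: n·r·B > C  ⇒  n > C/(r·B) = 0.0911/(0.25·0.204) = 1.786.
The smallest integer exceeding 1.786 is 2.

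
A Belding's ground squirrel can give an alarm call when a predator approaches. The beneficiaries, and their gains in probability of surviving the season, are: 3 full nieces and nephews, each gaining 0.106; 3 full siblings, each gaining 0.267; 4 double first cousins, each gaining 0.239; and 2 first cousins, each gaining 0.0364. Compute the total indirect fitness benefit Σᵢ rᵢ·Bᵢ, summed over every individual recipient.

r to a full niece or nephew = 0.25 (full aunt/uncle↔niece/nephew: two paths of length 3 through the shared grandparent pair: r = 2·(1/2)^3 = 1/4).
r to a full sibling = 1/2 (full sibs share both parents — two paths of length 2: r = 2·(1/2)^2 = 1/2).
r to a double first cousin = 0.25 (double first cousins share both grandparent pairs — four paths of length 4: r = 4·(1/2)^4 = 1/4).
r to a first cousin = 1/8 (first cousins share one grandparent pair — two paths of length 4: r = 2·(1/2)^4 = 1/8).
Summing one r·B term per recipient: 3·0.25·0.106 + 3·0.5·0.267 + 4·0.25·0.239 + 2·0.125·0.0364 = 0.7281.

0.7281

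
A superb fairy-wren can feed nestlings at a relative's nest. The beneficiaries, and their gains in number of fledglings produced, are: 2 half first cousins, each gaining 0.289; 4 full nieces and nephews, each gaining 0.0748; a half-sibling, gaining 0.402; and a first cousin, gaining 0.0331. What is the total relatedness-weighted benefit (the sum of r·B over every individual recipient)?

r to a half first cousin = 0.0625 (half first cousins share one grandparent — one path of length 4: r = (1/2)^4 = 1/16).
r to a full niece or nephew = 0.25 (full aunt/uncle↔niece/nephew: two paths of length 3 through the shared grandparent pair: r = 2·(1/2)^3 = 1/4).
r to a half-sibling = 0.25 (half-sibs share one parent — one path of length 2: r = (1/2)^2 = 1/4).
r to a first cousin = 0.125 (first cousins share one grandparent pair — two paths of length 4: r = 2·(1/2)^4 = 1/8).
Summing one r·B term per recipient: 2·0.0625·0.289 + 4·0.25·0.0748 + 1·0.25·0.402 + 1·0.125·0.0331 = 0.2155625.

0.2155625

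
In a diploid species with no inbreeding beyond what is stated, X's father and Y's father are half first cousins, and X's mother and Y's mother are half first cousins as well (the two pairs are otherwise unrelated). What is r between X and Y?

Relatedness sums over independent paths through distinct common ancestors.
X and Y are related in two ways: half second cousins through their fathers (r = 1/64) and half second cousins through their mothers (r = 1/64).
r = 1/64 + 1/64 = 0.03125.

0.03125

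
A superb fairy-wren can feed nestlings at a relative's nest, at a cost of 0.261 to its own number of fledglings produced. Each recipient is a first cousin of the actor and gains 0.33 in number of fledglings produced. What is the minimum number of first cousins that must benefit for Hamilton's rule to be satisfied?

7

r to a first cousin = 0.125 (first cousins share one grandparent pair — two paths of length 4: r = 2·(1/2)^4 = 1/8).
Hamilton's rule: n·r·B > C  ⇒  n > C/(r·B) = 0.261/(0.125·0.33) = 6.327.
The smallest integer exceeding 6.327 is 7.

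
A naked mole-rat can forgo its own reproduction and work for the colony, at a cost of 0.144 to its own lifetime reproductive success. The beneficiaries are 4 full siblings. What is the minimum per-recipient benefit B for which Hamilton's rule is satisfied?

r to a full sibling = 1/2 (full sibs share both parents — two paths of length 2: r = 2·(1/2)^2 = 1/2).
Hamilton's rule with n recipients of equal r: n·r·B > C, so B > C/(n·r) = 0.144/(4·0.5) = 0.072.

0.072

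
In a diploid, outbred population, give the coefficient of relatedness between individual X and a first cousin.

0.125

Each parent–offspring link contributes a factor of 1/2, and independent paths through distinct common ancestors add.
First cousins share one grandparent pair — two paths of length 4: r = 2·(1/2)^4 = 1/8.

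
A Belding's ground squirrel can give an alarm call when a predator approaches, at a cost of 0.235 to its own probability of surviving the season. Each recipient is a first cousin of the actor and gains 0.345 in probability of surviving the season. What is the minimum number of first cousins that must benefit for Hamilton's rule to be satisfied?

6

r to a first cousin = 0.125 (first cousins share one grandparent pair — two paths of length 4: r = 2·(1/2)^4 = 1/8).
Hamilton's rule: n·r·B > C  ⇒  n > C/(r·B) = 0.235/(0.125·0.345) = 5.449.
The smallest integer exceeding 5.449 is 6.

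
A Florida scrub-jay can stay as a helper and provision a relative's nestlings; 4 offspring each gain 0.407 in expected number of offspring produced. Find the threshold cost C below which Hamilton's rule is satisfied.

0.814

r to an offspring = 0.5 (one parent–offspring link: r = (1/2)^1 = 1/2).
Hamilton's rule: n·r·B > C, so the trait is favored while C < n·r·B = 4·0.5·0.407 = 0.814.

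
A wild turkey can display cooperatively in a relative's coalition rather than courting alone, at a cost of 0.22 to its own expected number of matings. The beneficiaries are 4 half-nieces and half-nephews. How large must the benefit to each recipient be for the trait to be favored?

r to a half-niece or half-nephew = 1/8 (half-aunt/uncle↔niece/nephew: one path of length 3: r = (1/2)^3 = 1/8).
Hamilton's rule with n recipients of equal r: n·r·B > C, so B > C/(n·r) = 0.22/(4·0.125) = 0.44.

0.44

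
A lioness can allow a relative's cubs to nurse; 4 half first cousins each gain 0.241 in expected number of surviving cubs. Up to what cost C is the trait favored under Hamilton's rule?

0.06025

r to a half first cousin = 0.0625 (half first cousins share one grandparent — one path of length 4: r = (1/2)^4 = 1/16).
Hamilton's rule: n·r·B > C, so the trait is favored while C < n·r·B = 4·0.0625·0.241 = 0.06025.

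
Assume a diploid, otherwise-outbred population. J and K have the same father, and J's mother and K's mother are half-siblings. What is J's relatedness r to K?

Relatedness sums over independent paths through distinct common ancestors.
J and K are related in two ways: half-sibs through their shared father (r = 1/4) and half first cousins through their mothers (r = 1/16).
r = 1/4 + 1/16 = 0.3125.

0.3125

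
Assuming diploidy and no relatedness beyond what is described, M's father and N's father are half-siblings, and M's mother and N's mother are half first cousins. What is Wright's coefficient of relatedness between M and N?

0.078125

With two independent routes of shared ancestry, r is the sum of the two contributions.
M and N are related in two ways: half first cousins through their fathers (r = 1/16) and half second cousins through their mothers (r = 1/64).
r = 1/16 + 1/64 = 0.078125.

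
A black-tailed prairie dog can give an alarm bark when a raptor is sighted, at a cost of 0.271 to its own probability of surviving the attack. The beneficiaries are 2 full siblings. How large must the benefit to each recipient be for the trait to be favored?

0.271

r to a full sibling = 1/2 (full sibs share both parents — two paths of length 2: r = 2·(1/2)^2 = 1/2).
Hamilton's rule with n recipients of equal r: n·r·B > C, so B > C/(n·r) = 0.271/(2·0.5) = 0.271.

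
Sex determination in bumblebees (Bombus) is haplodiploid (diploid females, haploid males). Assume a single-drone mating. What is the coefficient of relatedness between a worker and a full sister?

Haplodiploid full sisters inherit their father's entire haploid genome identically (contributing 1/2) and on average half of their mother's contribution (1/2 · 1/2 = 1/4); r = 1/2 + 1/4 = 3/4.

0.75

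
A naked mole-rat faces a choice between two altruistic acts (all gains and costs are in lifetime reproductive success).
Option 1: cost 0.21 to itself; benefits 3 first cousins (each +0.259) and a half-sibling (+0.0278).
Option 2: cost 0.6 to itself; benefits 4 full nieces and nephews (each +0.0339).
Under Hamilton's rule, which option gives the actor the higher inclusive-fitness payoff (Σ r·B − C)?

Option 1

Option 1: r to a first cousin = 0.125.
Option 1: r to a half-sibling = 0.25.
Option 1: Σ r·B − C = (3·0.125·0.259 + 1·0.25·0.0278) − 0.21 = -0.105925.
Option 2: r to a full niece or nephew = 0.25.
Option 2: Σ r·B − C = (4·0.25·0.0339) − 0.6 = -0.5661.
Option 1 has the higher net inclusive-fitness payoff.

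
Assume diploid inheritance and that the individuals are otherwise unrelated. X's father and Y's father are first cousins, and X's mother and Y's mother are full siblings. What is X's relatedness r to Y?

0.15625

With two independent routes of shared ancestry, r is the sum of the two contributions.
X and Y are related in two ways: second cousins through their fathers (r = 1/32) and first cousins through their mothers (r = 1/8).
r = 1/32 + 1/8 = 0.15625.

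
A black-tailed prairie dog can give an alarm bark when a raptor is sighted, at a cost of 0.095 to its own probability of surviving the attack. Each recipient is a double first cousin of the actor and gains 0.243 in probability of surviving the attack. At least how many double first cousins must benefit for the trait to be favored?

r to a double first cousin = 0.25 (double first cousins share both grandparent pairs — four paths of length 4: r = 4·(1/2)^4 = 1/4).
Hamilton's rule: n·r·B > C  ⇒  n > C/(r·B) = 0.095/(0.25·0.243) = 1.564.
The smallest integer exceeding 1.564 is 2.

2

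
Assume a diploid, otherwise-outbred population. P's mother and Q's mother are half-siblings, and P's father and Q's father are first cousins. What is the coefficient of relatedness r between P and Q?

Relatedness sums over independent paths through distinct common ancestors.
P and Q are related in two ways: half first cousins through their mothers (r = 1/16) and second cousins through their fathers (r = 1/32).
r = 1/16 + 1/32 = 0.09375.

0.09375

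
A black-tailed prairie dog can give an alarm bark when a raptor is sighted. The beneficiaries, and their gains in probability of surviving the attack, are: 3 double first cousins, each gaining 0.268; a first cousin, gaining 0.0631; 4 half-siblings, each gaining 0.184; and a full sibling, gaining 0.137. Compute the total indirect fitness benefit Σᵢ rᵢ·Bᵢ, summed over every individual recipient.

0.4613875

r to a double first cousin = 0.25 (double first cousins share both grandparent pairs — four paths of length 4: r = 4·(1/2)^4 = 1/4).
r to a first cousin = 0.125 (first cousins share one grandparent pair — two paths of length 4: r = 2·(1/2)^4 = 1/8).
r to a half-sibling = 0.25 (half-sibs share one parent — one path of length 2: r = (1/2)^2 = 1/4).
r to a full sibling = 1/2 (full sibs share both parents — two paths of length 2: r = 2·(1/2)^2 = 1/2).
Summing one r·B term per recipient: 3·0.25·0.268 + 1·0.125·0.0631 + 4·0.25·0.184 + 1·0.5·0.137 = 0.4613875.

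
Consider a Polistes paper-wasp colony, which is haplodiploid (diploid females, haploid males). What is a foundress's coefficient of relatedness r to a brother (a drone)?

0.25

Her haploid brother carries none of their father's genes and a random half of their mother's genome; that half matches the maternal half of her own genome with probability 1/2: r = 1/2 · 1/2 = 1/4.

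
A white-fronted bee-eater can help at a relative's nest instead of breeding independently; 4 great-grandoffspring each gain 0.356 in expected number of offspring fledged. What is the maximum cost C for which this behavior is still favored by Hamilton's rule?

r to a great-grandoffspring = 1/8 (three parent–offspring links: r = (1/2)^3 = 1/8).
Hamilton's rule: n·r·B > C, so the trait is favored while C < n·r·B = 4·0.125·0.356 = 0.178.

0.178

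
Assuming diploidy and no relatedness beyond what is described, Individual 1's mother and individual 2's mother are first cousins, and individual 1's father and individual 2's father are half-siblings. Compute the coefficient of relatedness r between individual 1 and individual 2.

0.09375

With two independent routes of shared ancestry, r is the sum of the two contributions.
Individual 1 and individual 2 are related in two ways: second cousins through their mothers (r = 1/32) and half first cousins through their fathers (r = 1/16).
r = 1/32 + 1/16 = 0.09375.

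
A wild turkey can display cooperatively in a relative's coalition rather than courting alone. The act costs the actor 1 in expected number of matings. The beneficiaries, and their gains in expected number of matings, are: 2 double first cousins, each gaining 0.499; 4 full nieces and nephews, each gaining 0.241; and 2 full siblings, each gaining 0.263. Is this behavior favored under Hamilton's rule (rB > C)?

No

Hamilton's rule: the trait is favored when the sum of r·B over every recipient exceeds the actor's cost C.
r to a double first cousin = 1/4 (double first cousins share both grandparent pairs — four paths of length 4: r = 4·(1/2)^4 = 1/4).
r to a full niece or nephew = 0.25 (full aunt/uncle↔niece/nephew: two paths of length 3 through the shared grandparent pair: r = 2·(1/2)^3 = 1/4).
r to a full sibling = 1/2 (full sibs share both parents — two paths of length 2: r = 2·(1/2)^2 = 1/2).
Summing one r·B term per recipient: 2·0.25·0.499 + 4·0.25·0.241 + 2·0.5·0.263 = 0.7535.
0.7535 < 1: the indirect benefit is less than the cost.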